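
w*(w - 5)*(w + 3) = w^3 - 2*w^2 - 15*w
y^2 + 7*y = y*(y + 7)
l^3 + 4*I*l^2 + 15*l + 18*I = (l - 3*I)*(l + I)*(l + 6*I)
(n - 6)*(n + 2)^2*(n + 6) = n^4 + 4*n^3 - 32*n^2 - 144*n - 144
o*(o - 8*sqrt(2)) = o^2 - 8*sqrt(2)*o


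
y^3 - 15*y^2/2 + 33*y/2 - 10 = (y - 4)*(y - 5/2)*(y - 1)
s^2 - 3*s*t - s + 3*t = (s - 1)*(s - 3*t)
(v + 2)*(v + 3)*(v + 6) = v^3 + 11*v^2 + 36*v + 36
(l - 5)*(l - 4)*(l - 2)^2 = l^4 - 13*l^3 + 60*l^2 - 116*l + 80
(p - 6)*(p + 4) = p^2 - 2*p - 24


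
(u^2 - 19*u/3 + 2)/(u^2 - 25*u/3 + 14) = (3*u - 1)/(3*u - 7)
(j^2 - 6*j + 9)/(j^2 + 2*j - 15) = (j - 3)/(j + 5)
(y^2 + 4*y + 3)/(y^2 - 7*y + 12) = (y^2 + 4*y + 3)/(y^2 - 7*y + 12)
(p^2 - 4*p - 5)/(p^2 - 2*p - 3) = (p - 5)/(p - 3)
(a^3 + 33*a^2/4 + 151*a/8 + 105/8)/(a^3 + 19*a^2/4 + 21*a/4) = (2*a^2 + 13*a + 15)/(2*a*(a + 3))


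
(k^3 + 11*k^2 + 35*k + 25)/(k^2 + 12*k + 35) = (k^2 + 6*k + 5)/(k + 7)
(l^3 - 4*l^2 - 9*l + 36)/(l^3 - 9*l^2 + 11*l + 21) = (l^2 - l - 12)/(l^2 - 6*l - 7)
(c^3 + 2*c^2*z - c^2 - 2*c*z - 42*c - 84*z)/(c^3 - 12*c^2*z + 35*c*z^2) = (c^3 + 2*c^2*z - c^2 - 2*c*z - 42*c - 84*z)/(c*(c^2 - 12*c*z + 35*z^2))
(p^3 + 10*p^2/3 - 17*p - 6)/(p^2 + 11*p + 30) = (p^2 - 8*p/3 - 1)/(p + 5)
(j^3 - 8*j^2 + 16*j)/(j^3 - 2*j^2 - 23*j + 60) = j*(j - 4)/(j^2 + 2*j - 15)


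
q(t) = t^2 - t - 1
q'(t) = 2*t - 1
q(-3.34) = 13.50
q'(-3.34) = -7.68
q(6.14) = 30.56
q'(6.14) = 11.28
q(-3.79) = 17.15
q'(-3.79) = -8.58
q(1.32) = -0.58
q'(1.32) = 1.64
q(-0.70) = 0.19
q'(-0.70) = -2.40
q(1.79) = 0.41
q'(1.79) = 2.58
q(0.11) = -1.10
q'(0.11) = -0.78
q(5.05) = 19.45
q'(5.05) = 9.10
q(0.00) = -1.00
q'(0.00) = -1.00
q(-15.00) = 239.00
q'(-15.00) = -31.00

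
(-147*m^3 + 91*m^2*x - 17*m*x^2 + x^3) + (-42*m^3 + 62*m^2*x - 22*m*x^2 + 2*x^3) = -189*m^3 + 153*m^2*x - 39*m*x^2 + 3*x^3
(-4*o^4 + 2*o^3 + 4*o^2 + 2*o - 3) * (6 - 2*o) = 8*o^5 - 28*o^4 + 4*o^3 + 20*o^2 + 18*o - 18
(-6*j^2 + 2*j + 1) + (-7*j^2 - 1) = -13*j^2 + 2*j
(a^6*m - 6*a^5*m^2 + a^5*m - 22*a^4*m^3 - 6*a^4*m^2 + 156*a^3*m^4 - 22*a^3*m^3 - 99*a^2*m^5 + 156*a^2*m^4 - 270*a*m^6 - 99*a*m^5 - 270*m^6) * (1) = a^6*m - 6*a^5*m^2 + a^5*m - 22*a^4*m^3 - 6*a^4*m^2 + 156*a^3*m^4 - 22*a^3*m^3 - 99*a^2*m^5 + 156*a^2*m^4 - 270*a*m^6 - 99*a*m^5 - 270*m^6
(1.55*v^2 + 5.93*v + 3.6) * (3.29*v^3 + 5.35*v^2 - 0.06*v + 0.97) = 5.0995*v^5 + 27.8022*v^4 + 43.4765*v^3 + 20.4077*v^2 + 5.5361*v + 3.492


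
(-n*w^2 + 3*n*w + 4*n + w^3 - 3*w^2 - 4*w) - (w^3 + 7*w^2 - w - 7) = -n*w^2 + 3*n*w + 4*n - 10*w^2 - 3*w + 7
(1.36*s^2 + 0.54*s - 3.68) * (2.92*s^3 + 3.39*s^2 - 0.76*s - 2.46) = 3.9712*s^5 + 6.1872*s^4 - 9.9486*s^3 - 16.2312*s^2 + 1.4684*s + 9.0528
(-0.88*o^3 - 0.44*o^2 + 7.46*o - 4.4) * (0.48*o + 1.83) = -0.4224*o^4 - 1.8216*o^3 + 2.7756*o^2 + 11.5398*o - 8.052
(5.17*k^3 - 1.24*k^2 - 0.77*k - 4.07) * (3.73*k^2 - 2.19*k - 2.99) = 19.2841*k^5 - 15.9475*k^4 - 15.6148*k^3 - 9.7872*k^2 + 11.2156*k + 12.1693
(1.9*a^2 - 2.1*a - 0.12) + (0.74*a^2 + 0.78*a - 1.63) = 2.64*a^2 - 1.32*a - 1.75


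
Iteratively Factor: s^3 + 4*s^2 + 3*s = (s)*(s^2 + 4*s + 3) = s*(s + 1)*(s + 3)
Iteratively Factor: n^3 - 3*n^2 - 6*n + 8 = (n + 2)*(n^2 - 5*n + 4) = (n - 4)*(n + 2)*(n - 1)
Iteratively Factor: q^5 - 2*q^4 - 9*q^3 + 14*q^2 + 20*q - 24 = (q + 2)*(q^4 - 4*q^3 - q^2 + 16*q - 12) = (q - 3)*(q + 2)*(q^3 - q^2 - 4*q + 4) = (q - 3)*(q - 1)*(q + 2)*(q^2 - 4) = (q - 3)*(q - 1)*(q + 2)^2*(q - 2)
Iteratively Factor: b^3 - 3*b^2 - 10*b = (b)*(b^2 - 3*b - 10) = b*(b + 2)*(b - 5)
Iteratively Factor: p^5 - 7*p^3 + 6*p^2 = (p)*(p^4 - 7*p^2 + 6*p) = p*(p - 2)*(p^3 + 2*p^2 - 3*p) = p*(p - 2)*(p - 1)*(p^2 + 3*p) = p*(p - 2)*(p - 1)*(p + 3)*(p)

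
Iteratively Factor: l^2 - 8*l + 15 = (l - 3)*(l - 5)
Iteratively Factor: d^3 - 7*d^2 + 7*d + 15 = (d - 3)*(d^2 - 4*d - 5) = (d - 3)*(d + 1)*(d - 5)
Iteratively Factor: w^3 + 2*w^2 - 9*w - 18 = (w - 3)*(w^2 + 5*w + 6) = (w - 3)*(w + 3)*(w + 2)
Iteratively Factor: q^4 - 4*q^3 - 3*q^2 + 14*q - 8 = (q + 2)*(q^3 - 6*q^2 + 9*q - 4) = (q - 1)*(q + 2)*(q^2 - 5*q + 4) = (q - 4)*(q - 1)*(q + 2)*(q - 1)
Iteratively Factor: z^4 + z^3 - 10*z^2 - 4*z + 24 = (z + 2)*(z^3 - z^2 - 8*z + 12) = (z - 2)*(z + 2)*(z^2 + z - 6) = (z - 2)^2*(z + 2)*(z + 3)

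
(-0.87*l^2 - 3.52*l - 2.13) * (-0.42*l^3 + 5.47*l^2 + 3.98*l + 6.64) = 0.3654*l^5 - 3.2805*l^4 - 21.8224*l^3 - 31.4375*l^2 - 31.8502*l - 14.1432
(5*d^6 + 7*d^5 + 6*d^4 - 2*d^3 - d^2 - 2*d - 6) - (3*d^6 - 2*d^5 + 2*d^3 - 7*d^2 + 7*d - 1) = 2*d^6 + 9*d^5 + 6*d^4 - 4*d^3 + 6*d^2 - 9*d - 5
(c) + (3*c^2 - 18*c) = 3*c^2 - 17*c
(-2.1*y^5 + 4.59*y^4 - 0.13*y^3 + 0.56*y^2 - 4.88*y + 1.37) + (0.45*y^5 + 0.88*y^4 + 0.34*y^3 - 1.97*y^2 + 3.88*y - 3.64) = -1.65*y^5 + 5.47*y^4 + 0.21*y^3 - 1.41*y^2 - 1.0*y - 2.27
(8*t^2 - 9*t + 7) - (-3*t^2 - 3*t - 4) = 11*t^2 - 6*t + 11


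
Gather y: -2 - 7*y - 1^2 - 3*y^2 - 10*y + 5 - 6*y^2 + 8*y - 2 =-9*y^2 - 9*y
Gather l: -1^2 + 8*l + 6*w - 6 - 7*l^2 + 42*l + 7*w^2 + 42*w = -7*l^2 + 50*l + 7*w^2 + 48*w - 7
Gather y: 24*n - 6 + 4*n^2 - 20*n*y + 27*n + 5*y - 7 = 4*n^2 + 51*n + y*(5 - 20*n) - 13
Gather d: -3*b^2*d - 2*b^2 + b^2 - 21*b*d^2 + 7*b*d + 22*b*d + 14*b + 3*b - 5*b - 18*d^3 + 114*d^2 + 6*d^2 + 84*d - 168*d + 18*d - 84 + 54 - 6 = -b^2 + 12*b - 18*d^3 + d^2*(120 - 21*b) + d*(-3*b^2 + 29*b - 66) - 36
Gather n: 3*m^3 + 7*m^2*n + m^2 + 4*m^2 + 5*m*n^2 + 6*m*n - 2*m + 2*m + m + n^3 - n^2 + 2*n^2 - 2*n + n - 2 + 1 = 3*m^3 + 5*m^2 + m + n^3 + n^2*(5*m + 1) + n*(7*m^2 + 6*m - 1) - 1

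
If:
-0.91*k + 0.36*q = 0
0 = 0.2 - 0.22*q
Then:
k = 0.36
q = 0.91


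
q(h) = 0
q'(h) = 0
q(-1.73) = 0.00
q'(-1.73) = 0.00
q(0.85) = 0.00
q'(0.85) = 0.00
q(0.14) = 0.00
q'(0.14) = 0.00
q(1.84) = 0.00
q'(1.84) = 0.00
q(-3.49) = 0.00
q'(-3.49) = 0.00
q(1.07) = 0.00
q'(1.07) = 0.00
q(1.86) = 0.00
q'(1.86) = 0.00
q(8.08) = 0.00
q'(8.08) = 0.00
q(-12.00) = 0.00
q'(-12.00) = 0.00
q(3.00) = 0.00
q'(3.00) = 0.00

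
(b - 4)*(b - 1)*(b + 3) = b^3 - 2*b^2 - 11*b + 12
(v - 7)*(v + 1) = v^2 - 6*v - 7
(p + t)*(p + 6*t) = p^2 + 7*p*t + 6*t^2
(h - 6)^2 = h^2 - 12*h + 36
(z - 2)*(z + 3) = z^2 + z - 6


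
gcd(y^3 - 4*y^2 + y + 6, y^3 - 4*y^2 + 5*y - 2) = y - 2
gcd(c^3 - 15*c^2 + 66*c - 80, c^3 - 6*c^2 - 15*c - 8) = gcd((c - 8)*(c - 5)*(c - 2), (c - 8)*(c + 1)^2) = c - 8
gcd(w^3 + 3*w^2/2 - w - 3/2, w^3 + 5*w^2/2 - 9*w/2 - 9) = w + 3/2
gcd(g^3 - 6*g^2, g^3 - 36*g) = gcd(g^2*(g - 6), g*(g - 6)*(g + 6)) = g^2 - 6*g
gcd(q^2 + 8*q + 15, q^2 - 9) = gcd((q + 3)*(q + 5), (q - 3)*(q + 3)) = q + 3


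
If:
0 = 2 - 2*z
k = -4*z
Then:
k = -4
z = 1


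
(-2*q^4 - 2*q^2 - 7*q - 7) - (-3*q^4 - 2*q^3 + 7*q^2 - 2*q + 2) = q^4 + 2*q^3 - 9*q^2 - 5*q - 9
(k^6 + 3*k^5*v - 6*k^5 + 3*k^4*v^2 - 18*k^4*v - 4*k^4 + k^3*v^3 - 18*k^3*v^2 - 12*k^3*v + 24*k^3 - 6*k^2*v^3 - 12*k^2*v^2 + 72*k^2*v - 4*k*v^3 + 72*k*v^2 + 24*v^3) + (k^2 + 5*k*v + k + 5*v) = k^6 + 3*k^5*v - 6*k^5 + 3*k^4*v^2 - 18*k^4*v - 4*k^4 + k^3*v^3 - 18*k^3*v^2 - 12*k^3*v + 24*k^3 - 6*k^2*v^3 - 12*k^2*v^2 + 72*k^2*v + k^2 - 4*k*v^3 + 72*k*v^2 + 5*k*v + k + 24*v^3 + 5*v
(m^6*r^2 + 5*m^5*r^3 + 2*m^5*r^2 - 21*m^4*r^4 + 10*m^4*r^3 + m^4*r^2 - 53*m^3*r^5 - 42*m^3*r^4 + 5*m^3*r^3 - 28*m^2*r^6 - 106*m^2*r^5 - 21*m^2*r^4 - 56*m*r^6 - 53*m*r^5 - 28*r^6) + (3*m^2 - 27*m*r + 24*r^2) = m^6*r^2 + 5*m^5*r^3 + 2*m^5*r^2 - 21*m^4*r^4 + 10*m^4*r^3 + m^4*r^2 - 53*m^3*r^5 - 42*m^3*r^4 + 5*m^3*r^3 - 28*m^2*r^6 - 106*m^2*r^5 - 21*m^2*r^4 + 3*m^2 - 56*m*r^6 - 53*m*r^5 - 27*m*r - 28*r^6 + 24*r^2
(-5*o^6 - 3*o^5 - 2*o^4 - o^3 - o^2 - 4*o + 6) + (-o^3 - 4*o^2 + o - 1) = -5*o^6 - 3*o^5 - 2*o^4 - 2*o^3 - 5*o^2 - 3*o + 5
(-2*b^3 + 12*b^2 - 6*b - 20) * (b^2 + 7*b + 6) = -2*b^5 - 2*b^4 + 66*b^3 + 10*b^2 - 176*b - 120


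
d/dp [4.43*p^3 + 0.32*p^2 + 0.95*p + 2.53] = 13.29*p^2 + 0.64*p + 0.95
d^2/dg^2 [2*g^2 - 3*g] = 4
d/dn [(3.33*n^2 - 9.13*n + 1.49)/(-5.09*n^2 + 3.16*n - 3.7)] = (-35.9489*n^2 - 9.4738*n + 29.0726)/(25.9081*n^4 - 32.1688*n^3 + 47.6516*n^2 - 23.384*n + 13.69)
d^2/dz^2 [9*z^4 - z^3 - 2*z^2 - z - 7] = 108*z^2 - 6*z - 4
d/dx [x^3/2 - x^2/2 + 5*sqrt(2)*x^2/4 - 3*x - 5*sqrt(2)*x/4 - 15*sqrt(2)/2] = 3*x^2/2 - x + 5*sqrt(2)*x/2 - 3 - 5*sqrt(2)/4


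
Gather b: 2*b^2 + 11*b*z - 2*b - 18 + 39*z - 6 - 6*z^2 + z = 2*b^2 + b*(11*z - 2) - 6*z^2 + 40*z - 24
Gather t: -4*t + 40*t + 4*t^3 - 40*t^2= 4*t^3 - 40*t^2 + 36*t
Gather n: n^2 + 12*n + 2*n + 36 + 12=n^2 + 14*n + 48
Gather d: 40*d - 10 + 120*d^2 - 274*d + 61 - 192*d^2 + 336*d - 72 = -72*d^2 + 102*d - 21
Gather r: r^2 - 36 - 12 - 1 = r^2 - 49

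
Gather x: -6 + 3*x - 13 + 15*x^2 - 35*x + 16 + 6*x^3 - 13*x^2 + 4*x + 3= 6*x^3 + 2*x^2 - 28*x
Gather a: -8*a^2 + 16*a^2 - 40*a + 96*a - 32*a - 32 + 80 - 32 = 8*a^2 + 24*a + 16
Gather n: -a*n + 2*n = n*(2 - a)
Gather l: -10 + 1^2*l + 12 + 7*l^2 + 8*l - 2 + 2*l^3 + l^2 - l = 2*l^3 + 8*l^2 + 8*l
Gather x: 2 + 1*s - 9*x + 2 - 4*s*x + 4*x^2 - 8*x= s + 4*x^2 + x*(-4*s - 17) + 4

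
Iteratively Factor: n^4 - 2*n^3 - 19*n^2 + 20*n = (n - 1)*(n^3 - n^2 - 20*n) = (n - 1)*(n + 4)*(n^2 - 5*n) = n*(n - 1)*(n + 4)*(n - 5)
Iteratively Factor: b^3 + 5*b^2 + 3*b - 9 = (b - 1)*(b^2 + 6*b + 9) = (b - 1)*(b + 3)*(b + 3)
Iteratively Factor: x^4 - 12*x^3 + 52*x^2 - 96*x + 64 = (x - 4)*(x^3 - 8*x^2 + 20*x - 16) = (x - 4)*(x - 2)*(x^2 - 6*x + 8) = (x - 4)^2*(x - 2)*(x - 2)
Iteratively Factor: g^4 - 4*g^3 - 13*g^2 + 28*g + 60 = (g + 2)*(g^3 - 6*g^2 - g + 30) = (g - 5)*(g + 2)*(g^2 - g - 6) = (g - 5)*(g - 3)*(g + 2)*(g + 2)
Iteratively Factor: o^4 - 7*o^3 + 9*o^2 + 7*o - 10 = (o - 5)*(o^3 - 2*o^2 - o + 2) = (o - 5)*(o - 1)*(o^2 - o - 2) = (o - 5)*(o - 1)*(o + 1)*(o - 2)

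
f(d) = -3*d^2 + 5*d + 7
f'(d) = 5 - 6*d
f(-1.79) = -11.56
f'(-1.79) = 15.74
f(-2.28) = -20.00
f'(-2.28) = 18.68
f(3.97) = -20.43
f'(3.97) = -18.82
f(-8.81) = -269.90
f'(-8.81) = 57.86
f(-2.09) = -16.55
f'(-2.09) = 17.54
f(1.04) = 8.96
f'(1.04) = -1.24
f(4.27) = -26.35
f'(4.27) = -20.62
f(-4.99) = -92.65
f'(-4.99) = 34.94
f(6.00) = -71.00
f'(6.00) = -31.00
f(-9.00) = -281.00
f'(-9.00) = 59.00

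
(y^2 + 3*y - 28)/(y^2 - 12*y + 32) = (y + 7)/(y - 8)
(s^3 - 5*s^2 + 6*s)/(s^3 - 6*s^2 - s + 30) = s*(s - 2)/(s^2 - 3*s - 10)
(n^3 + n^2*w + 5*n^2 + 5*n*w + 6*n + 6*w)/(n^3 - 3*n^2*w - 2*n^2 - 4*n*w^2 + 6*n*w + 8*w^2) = (-n^2 - 5*n - 6)/(-n^2 + 4*n*w + 2*n - 8*w)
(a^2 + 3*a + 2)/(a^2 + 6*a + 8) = (a + 1)/(a + 4)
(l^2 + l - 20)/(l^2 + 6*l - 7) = (l^2 + l - 20)/(l^2 + 6*l - 7)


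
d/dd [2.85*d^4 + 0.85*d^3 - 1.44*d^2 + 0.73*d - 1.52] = 11.4*d^3 + 2.55*d^2 - 2.88*d + 0.73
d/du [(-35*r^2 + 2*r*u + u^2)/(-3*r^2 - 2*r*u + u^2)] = 4*r*(-19*r^2 + 16*r*u - u^2)/(9*r^4 + 12*r^3*u - 2*r^2*u^2 - 4*r*u^3 + u^4)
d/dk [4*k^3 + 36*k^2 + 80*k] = 12*k^2 + 72*k + 80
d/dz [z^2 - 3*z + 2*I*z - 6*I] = 2*z - 3 + 2*I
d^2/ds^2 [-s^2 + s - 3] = -2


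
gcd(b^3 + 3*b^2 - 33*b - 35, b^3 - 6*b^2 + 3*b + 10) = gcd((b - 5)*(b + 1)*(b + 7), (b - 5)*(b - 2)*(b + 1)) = b^2 - 4*b - 5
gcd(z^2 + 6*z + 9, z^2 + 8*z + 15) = z + 3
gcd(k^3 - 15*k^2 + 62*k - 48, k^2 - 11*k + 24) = k - 8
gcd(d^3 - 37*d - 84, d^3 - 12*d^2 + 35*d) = d - 7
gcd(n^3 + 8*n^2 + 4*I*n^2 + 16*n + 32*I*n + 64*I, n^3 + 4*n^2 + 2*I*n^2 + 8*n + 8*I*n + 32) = n^2 + n*(4 + 4*I) + 16*I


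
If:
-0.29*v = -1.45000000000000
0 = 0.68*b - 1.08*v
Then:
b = 7.94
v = 5.00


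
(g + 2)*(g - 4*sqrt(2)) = g^2 - 4*sqrt(2)*g + 2*g - 8*sqrt(2)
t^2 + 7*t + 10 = (t + 2)*(t + 5)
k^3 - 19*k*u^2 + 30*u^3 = (k - 3*u)*(k - 2*u)*(k + 5*u)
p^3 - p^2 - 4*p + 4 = (p - 2)*(p - 1)*(p + 2)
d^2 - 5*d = d*(d - 5)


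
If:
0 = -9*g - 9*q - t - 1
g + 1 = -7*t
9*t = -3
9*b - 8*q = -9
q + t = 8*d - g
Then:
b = -547/243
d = -11/216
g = 4/3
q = -38/27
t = -1/3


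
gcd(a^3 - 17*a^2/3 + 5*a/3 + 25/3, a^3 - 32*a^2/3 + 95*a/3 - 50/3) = a - 5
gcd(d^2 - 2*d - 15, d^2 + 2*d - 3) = d + 3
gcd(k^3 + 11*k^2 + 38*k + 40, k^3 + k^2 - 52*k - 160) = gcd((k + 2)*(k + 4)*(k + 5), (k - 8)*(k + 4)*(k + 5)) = k^2 + 9*k + 20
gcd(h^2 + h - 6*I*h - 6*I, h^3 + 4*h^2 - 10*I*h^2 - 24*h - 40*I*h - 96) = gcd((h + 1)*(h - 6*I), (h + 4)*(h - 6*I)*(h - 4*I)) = h - 6*I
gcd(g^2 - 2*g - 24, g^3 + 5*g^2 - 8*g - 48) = g + 4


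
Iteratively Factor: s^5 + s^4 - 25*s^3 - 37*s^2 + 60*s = (s)*(s^4 + s^3 - 25*s^2 - 37*s + 60) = s*(s - 1)*(s^3 + 2*s^2 - 23*s - 60) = s*(s - 5)*(s - 1)*(s^2 + 7*s + 12) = s*(s - 5)*(s - 1)*(s + 3)*(s + 4)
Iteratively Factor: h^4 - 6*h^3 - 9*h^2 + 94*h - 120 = (h + 4)*(h^3 - 10*h^2 + 31*h - 30) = (h - 2)*(h + 4)*(h^2 - 8*h + 15) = (h - 3)*(h - 2)*(h + 4)*(h - 5)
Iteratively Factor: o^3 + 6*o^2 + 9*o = (o + 3)*(o^2 + 3*o) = o*(o + 3)*(o + 3)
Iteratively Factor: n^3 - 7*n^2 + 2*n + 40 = (n - 4)*(n^2 - 3*n - 10) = (n - 5)*(n - 4)*(n + 2)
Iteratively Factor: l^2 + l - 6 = (l - 2)*(l + 3)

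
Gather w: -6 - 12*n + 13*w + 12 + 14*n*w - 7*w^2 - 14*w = -12*n - 7*w^2 + w*(14*n - 1) + 6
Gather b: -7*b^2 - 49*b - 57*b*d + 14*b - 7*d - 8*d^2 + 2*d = -7*b^2 + b*(-57*d - 35) - 8*d^2 - 5*d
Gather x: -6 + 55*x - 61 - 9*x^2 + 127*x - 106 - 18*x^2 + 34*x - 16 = -27*x^2 + 216*x - 189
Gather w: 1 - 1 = 0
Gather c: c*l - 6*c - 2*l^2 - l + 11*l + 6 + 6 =c*(l - 6) - 2*l^2 + 10*l + 12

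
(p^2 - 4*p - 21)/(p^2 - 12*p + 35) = (p + 3)/(p - 5)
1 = 1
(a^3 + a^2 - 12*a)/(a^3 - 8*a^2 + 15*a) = (a + 4)/(a - 5)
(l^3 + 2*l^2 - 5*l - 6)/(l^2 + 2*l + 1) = (l^2 + l - 6)/(l + 1)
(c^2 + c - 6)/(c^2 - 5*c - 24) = (c - 2)/(c - 8)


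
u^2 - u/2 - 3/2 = (u - 3/2)*(u + 1)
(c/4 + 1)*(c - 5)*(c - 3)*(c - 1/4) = c^4/4 - 17*c^3/16 - 4*c^2 + 257*c/16 - 15/4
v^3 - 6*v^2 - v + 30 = (v - 5)*(v - 3)*(v + 2)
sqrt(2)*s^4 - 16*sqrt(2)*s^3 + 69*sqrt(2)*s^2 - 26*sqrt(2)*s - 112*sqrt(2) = (s - 8)*(s - 7)*(s - 2)*(sqrt(2)*s + sqrt(2))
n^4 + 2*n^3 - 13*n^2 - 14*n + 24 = (n - 3)*(n - 1)*(n + 2)*(n + 4)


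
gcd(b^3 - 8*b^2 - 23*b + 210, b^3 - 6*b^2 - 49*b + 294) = b^2 - 13*b + 42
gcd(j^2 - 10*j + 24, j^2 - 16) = j - 4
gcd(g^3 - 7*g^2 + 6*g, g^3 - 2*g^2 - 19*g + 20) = g - 1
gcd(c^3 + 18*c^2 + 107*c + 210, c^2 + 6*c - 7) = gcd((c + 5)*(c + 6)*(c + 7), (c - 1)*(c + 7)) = c + 7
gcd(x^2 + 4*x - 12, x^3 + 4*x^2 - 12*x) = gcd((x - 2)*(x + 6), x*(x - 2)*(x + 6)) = x^2 + 4*x - 12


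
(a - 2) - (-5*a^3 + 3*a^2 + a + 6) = 5*a^3 - 3*a^2 - 8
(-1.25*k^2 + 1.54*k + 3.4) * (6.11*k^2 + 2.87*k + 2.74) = -7.6375*k^4 + 5.8219*k^3 + 21.7688*k^2 + 13.9776*k + 9.316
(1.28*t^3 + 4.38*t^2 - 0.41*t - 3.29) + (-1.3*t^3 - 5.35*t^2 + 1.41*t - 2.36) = -0.02*t^3 - 0.97*t^2 + 1.0*t - 5.65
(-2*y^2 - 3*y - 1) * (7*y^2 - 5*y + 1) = -14*y^4 - 11*y^3 + 6*y^2 + 2*y - 1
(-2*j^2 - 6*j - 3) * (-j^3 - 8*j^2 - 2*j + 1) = 2*j^5 + 22*j^4 + 55*j^3 + 34*j^2 - 3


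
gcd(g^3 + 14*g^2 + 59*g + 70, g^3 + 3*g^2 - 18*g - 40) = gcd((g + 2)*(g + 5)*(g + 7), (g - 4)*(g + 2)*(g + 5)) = g^2 + 7*g + 10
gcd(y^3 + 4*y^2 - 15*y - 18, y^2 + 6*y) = y + 6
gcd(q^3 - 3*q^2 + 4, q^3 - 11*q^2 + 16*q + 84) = 1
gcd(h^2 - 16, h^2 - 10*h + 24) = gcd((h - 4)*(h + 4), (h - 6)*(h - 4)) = h - 4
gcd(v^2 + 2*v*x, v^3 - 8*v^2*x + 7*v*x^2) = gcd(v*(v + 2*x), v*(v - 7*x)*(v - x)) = v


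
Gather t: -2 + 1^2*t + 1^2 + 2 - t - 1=0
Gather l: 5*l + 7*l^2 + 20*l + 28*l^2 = 35*l^2 + 25*l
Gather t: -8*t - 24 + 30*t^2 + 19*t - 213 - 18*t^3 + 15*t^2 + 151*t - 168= -18*t^3 + 45*t^2 + 162*t - 405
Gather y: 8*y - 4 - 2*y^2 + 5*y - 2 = -2*y^2 + 13*y - 6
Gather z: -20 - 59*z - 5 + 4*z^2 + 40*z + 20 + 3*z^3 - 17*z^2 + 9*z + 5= 3*z^3 - 13*z^2 - 10*z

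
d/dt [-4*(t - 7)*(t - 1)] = 32 - 8*t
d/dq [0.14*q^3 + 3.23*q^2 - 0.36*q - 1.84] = 0.42*q^2 + 6.46*q - 0.36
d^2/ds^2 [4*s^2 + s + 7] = 8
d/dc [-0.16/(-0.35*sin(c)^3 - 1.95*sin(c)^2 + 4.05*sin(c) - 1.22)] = (-0.168*sin(c)^2 - 0.624*sin(c) + 0.648)*cos(c)/(0.35*sin(c)^3 + 1.95*sin(c)^2 - 4.05*sin(c) + 1.22)^2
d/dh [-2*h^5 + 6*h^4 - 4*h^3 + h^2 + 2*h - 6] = -10*h^4 + 24*h^3 - 12*h^2 + 2*h + 2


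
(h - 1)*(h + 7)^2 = h^3 + 13*h^2 + 35*h - 49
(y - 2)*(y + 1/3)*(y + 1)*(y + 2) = y^4 + 4*y^3/3 - 11*y^2/3 - 16*y/3 - 4/3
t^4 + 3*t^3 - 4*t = t*(t - 1)*(t + 2)^2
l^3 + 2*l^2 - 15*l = l*(l - 3)*(l + 5)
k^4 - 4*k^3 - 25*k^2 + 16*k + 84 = (k - 7)*(k - 2)*(k + 2)*(k + 3)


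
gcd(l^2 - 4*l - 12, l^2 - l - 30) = l - 6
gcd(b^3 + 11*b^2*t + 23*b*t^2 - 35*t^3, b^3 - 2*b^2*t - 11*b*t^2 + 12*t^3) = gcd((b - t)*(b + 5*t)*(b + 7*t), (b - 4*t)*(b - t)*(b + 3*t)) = -b + t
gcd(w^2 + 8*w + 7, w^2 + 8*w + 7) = w^2 + 8*w + 7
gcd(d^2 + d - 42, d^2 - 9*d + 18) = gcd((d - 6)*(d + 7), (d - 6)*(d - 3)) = d - 6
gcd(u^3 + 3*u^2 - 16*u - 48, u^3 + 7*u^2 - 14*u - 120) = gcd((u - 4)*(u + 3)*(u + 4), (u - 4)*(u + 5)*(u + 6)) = u - 4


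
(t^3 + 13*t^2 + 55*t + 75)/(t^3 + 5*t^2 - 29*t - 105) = (t^2 + 10*t + 25)/(t^2 + 2*t - 35)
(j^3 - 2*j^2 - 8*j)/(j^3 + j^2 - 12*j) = (j^2 - 2*j - 8)/(j^2 + j - 12)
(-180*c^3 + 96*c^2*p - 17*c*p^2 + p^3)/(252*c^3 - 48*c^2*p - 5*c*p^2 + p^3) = (-5*c + p)/(7*c + p)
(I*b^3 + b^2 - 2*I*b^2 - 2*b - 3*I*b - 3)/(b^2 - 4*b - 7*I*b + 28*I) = (I*b^3 + b^2*(1 - 2*I) - b*(2 + 3*I) - 3)/(b^2 - b*(4 + 7*I) + 28*I)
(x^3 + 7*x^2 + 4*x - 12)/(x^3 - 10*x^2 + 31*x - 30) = (x^3 + 7*x^2 + 4*x - 12)/(x^3 - 10*x^2 + 31*x - 30)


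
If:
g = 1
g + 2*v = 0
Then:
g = 1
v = -1/2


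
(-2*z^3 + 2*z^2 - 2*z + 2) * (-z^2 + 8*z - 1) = 2*z^5 - 18*z^4 + 20*z^3 - 20*z^2 + 18*z - 2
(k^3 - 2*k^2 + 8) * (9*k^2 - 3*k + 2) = 9*k^5 - 21*k^4 + 8*k^3 + 68*k^2 - 24*k + 16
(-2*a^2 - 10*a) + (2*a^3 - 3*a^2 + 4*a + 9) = 2*a^3 - 5*a^2 - 6*a + 9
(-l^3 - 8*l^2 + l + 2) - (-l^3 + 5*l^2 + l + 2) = -13*l^2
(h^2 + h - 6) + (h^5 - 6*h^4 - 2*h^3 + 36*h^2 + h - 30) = h^5 - 6*h^4 - 2*h^3 + 37*h^2 + 2*h - 36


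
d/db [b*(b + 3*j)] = 2*b + 3*j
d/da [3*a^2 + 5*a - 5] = 6*a + 5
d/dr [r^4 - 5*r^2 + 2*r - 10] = 4*r^3 - 10*r + 2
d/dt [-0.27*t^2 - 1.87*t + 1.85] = -0.54*t - 1.87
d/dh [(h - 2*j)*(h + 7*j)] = 2*h + 5*j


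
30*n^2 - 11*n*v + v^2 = (-6*n + v)*(-5*n + v)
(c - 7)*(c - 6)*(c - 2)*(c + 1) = c^4 - 14*c^3 + 53*c^2 - 16*c - 84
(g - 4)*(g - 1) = g^2 - 5*g + 4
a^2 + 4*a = a*(a + 4)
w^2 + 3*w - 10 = (w - 2)*(w + 5)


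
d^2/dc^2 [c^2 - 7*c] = 2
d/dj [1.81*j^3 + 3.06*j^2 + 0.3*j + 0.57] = 5.43*j^2 + 6.12*j + 0.3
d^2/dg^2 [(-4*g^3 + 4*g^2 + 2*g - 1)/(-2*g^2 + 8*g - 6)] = (34*g^3 - 105*g^2 + 114*g - 47)/(g^6 - 12*g^5 + 57*g^4 - 136*g^3 + 171*g^2 - 108*g + 27)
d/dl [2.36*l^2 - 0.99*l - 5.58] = 4.72*l - 0.99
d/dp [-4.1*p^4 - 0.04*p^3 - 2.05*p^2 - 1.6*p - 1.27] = -16.4*p^3 - 0.12*p^2 - 4.1*p - 1.6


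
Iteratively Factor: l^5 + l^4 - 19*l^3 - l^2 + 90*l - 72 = (l + 3)*(l^4 - 2*l^3 - 13*l^2 + 38*l - 24) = (l - 3)*(l + 3)*(l^3 + l^2 - 10*l + 8) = (l - 3)*(l - 2)*(l + 3)*(l^2 + 3*l - 4) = (l - 3)*(l - 2)*(l - 1)*(l + 3)*(l + 4)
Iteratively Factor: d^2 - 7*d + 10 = (d - 2)*(d - 5)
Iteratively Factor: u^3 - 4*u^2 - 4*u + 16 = (u - 4)*(u^2 - 4) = (u - 4)*(u - 2)*(u + 2)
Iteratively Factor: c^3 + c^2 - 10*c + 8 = (c - 2)*(c^2 + 3*c - 4) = (c - 2)*(c - 1)*(c + 4)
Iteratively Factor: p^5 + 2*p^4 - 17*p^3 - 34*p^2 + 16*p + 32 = (p + 2)*(p^4 - 17*p^2 + 16) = (p - 1)*(p + 2)*(p^3 + p^2 - 16*p - 16) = (p - 4)*(p - 1)*(p + 2)*(p^2 + 5*p + 4) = (p - 4)*(p - 1)*(p + 2)*(p + 4)*(p + 1)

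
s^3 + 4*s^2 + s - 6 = (s - 1)*(s + 2)*(s + 3)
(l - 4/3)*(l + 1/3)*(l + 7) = l^3 + 6*l^2 - 67*l/9 - 28/9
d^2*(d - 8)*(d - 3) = d^4 - 11*d^3 + 24*d^2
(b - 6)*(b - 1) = b^2 - 7*b + 6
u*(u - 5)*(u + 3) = u^3 - 2*u^2 - 15*u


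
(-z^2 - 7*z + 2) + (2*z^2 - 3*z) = z^2 - 10*z + 2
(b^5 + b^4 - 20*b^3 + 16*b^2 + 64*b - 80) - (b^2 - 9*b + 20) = b^5 + b^4 - 20*b^3 + 15*b^2 + 73*b - 100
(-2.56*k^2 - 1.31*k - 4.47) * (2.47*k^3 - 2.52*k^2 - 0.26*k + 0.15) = -6.3232*k^5 + 3.2155*k^4 - 7.0741*k^3 + 11.221*k^2 + 0.9657*k - 0.6705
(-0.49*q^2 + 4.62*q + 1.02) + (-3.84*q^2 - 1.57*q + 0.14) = -4.33*q^2 + 3.05*q + 1.16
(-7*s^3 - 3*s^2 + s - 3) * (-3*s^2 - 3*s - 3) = 21*s^5 + 30*s^4 + 27*s^3 + 15*s^2 + 6*s + 9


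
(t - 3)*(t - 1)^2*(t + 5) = t^4 - 18*t^2 + 32*t - 15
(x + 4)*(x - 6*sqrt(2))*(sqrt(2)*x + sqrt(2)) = sqrt(2)*x^3 - 12*x^2 + 5*sqrt(2)*x^2 - 60*x + 4*sqrt(2)*x - 48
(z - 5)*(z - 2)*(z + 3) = z^3 - 4*z^2 - 11*z + 30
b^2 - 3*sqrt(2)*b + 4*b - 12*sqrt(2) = (b + 4)*(b - 3*sqrt(2))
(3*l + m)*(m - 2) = 3*l*m - 6*l + m^2 - 2*m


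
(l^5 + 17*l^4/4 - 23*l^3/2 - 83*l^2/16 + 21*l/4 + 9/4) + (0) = l^5 + 17*l^4/4 - 23*l^3/2 - 83*l^2/16 + 21*l/4 + 9/4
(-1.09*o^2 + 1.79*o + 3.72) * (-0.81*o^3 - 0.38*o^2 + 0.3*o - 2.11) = 0.8829*o^5 - 1.0357*o^4 - 4.0204*o^3 + 1.4233*o^2 - 2.6609*o - 7.8492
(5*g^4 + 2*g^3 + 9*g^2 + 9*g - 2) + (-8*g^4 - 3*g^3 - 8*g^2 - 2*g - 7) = -3*g^4 - g^3 + g^2 + 7*g - 9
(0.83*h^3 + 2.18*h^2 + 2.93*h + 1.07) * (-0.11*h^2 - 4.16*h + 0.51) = -0.0913*h^5 - 3.6926*h^4 - 8.9678*h^3 - 11.1947*h^2 - 2.9569*h + 0.5457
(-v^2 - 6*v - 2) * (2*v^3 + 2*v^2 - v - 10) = -2*v^5 - 14*v^4 - 15*v^3 + 12*v^2 + 62*v + 20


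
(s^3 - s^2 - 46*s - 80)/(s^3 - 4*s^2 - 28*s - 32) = (s + 5)/(s + 2)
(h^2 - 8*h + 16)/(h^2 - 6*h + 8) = (h - 4)/(h - 2)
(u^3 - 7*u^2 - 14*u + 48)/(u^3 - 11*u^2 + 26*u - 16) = (u + 3)/(u - 1)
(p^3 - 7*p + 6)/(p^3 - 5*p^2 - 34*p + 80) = (p^2 + 2*p - 3)/(p^2 - 3*p - 40)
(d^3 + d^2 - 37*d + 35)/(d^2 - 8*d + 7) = (d^2 + 2*d - 35)/(d - 7)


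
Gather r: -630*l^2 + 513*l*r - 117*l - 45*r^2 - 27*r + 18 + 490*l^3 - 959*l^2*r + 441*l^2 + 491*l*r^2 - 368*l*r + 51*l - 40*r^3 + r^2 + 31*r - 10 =490*l^3 - 189*l^2 - 66*l - 40*r^3 + r^2*(491*l - 44) + r*(-959*l^2 + 145*l + 4) + 8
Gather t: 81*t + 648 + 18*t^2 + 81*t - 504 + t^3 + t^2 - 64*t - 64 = t^3 + 19*t^2 + 98*t + 80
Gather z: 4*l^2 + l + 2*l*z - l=4*l^2 + 2*l*z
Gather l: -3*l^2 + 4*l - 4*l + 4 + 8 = 12 - 3*l^2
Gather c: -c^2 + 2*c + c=-c^2 + 3*c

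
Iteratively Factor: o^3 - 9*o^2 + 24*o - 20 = (o - 2)*(o^2 - 7*o + 10) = (o - 2)^2*(o - 5)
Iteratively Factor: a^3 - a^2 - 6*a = (a + 2)*(a^2 - 3*a) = (a - 3)*(a + 2)*(a)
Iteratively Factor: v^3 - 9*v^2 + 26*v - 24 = (v - 2)*(v^2 - 7*v + 12) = (v - 3)*(v - 2)*(v - 4)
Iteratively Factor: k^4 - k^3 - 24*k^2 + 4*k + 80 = (k - 5)*(k^3 + 4*k^2 - 4*k - 16) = (k - 5)*(k + 2)*(k^2 + 2*k - 8) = (k - 5)*(k + 2)*(k + 4)*(k - 2)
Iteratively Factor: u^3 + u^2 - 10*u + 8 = (u - 2)*(u^2 + 3*u - 4) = (u - 2)*(u + 4)*(u - 1)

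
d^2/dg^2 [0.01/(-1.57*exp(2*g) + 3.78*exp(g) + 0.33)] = ((0.0628*exp(g) - 0.0378)*(-1.57*exp(2*g) + 3.78*exp(g) + 0.33) + 0.01*(3.14*exp(g) - 3.78)*(6.28*exp(g) - 7.56)*exp(g))*exp(g)/(-1.57*exp(2*g) + 3.78*exp(g) + 0.33)^3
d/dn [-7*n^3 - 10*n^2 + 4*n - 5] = -21*n^2 - 20*n + 4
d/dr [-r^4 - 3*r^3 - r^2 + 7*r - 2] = -4*r^3 - 9*r^2 - 2*r + 7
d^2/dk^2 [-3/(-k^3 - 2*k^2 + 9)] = 6*(k^2*(3*k + 4)^2 - (3*k + 2)*(k^3 + 2*k^2 - 9))/(k^3 + 2*k^2 - 9)^3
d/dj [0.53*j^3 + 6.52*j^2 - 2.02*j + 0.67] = 1.59*j^2 + 13.04*j - 2.02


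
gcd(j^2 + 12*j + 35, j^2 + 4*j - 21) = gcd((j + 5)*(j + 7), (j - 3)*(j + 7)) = j + 7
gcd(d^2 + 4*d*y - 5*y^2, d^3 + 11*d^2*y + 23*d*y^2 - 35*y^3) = -d^2 - 4*d*y + 5*y^2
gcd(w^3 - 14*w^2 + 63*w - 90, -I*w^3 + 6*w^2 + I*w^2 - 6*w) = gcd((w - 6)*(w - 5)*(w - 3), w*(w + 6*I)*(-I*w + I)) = 1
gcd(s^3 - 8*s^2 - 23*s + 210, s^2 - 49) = s - 7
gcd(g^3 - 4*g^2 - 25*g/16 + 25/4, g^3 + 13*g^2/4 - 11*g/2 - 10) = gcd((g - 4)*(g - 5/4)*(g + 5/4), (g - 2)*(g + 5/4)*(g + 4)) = g + 5/4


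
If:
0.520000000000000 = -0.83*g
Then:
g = -0.63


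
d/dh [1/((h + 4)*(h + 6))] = 2*(-h - 5)/(h^4 + 20*h^3 + 148*h^2 + 480*h + 576)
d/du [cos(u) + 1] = -sin(u)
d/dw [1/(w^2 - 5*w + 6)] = (5 - 2*w)/(w^2 - 5*w + 6)^2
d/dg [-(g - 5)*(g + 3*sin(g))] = -g - (g - 5)*(3*cos(g) + 1) - 3*sin(g)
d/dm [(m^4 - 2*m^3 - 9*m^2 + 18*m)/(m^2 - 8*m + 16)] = 2*(m^4 - 9*m^3 + 12*m^2 + 27*m - 36)/(m^3 - 12*m^2 + 48*m - 64)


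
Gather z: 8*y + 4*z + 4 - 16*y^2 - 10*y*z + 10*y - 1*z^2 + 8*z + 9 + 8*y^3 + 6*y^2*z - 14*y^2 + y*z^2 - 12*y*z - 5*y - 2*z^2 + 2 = 8*y^3 - 30*y^2 + 13*y + z^2*(y - 3) + z*(6*y^2 - 22*y + 12) + 15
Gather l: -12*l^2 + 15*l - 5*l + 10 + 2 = -12*l^2 + 10*l + 12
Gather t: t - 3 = t - 3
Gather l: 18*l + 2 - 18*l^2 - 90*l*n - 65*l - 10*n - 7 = -18*l^2 + l*(-90*n - 47) - 10*n - 5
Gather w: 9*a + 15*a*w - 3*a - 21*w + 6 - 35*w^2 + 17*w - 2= 6*a - 35*w^2 + w*(15*a - 4) + 4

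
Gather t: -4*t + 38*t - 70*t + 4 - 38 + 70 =36 - 36*t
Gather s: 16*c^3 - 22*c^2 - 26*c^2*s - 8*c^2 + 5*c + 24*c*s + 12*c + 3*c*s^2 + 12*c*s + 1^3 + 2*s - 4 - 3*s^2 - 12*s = 16*c^3 - 30*c^2 + 17*c + s^2*(3*c - 3) + s*(-26*c^2 + 36*c - 10) - 3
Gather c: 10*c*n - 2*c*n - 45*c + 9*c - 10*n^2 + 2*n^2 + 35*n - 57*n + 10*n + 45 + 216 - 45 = c*(8*n - 36) - 8*n^2 - 12*n + 216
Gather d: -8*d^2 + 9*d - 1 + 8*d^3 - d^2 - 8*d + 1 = 8*d^3 - 9*d^2 + d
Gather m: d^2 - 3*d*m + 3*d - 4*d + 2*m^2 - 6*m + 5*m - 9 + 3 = d^2 - d + 2*m^2 + m*(-3*d - 1) - 6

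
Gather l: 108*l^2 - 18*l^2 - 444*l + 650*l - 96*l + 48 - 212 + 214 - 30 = 90*l^2 + 110*l + 20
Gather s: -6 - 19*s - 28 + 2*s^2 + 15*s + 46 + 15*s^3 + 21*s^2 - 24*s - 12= 15*s^3 + 23*s^2 - 28*s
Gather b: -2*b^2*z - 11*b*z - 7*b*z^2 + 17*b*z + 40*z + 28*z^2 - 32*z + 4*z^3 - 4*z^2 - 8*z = -2*b^2*z + b*(-7*z^2 + 6*z) + 4*z^3 + 24*z^2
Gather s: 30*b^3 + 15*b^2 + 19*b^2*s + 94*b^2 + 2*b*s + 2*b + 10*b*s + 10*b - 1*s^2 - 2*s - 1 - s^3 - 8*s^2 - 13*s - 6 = 30*b^3 + 109*b^2 + 12*b - s^3 - 9*s^2 + s*(19*b^2 + 12*b - 15) - 7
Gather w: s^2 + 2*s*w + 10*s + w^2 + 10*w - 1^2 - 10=s^2 + 10*s + w^2 + w*(2*s + 10) - 11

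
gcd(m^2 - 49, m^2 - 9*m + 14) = m - 7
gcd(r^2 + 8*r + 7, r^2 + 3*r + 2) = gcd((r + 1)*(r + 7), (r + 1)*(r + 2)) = r + 1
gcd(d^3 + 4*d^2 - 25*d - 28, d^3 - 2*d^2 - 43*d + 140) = d^2 + 3*d - 28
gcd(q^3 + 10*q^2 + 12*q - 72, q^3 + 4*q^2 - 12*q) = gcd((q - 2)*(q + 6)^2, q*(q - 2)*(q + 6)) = q^2 + 4*q - 12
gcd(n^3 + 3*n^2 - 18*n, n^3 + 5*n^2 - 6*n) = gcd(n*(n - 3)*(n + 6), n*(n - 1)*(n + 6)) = n^2 + 6*n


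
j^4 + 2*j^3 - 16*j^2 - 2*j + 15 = (j - 3)*(j - 1)*(j + 1)*(j + 5)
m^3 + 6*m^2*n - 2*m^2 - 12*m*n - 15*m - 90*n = (m - 5)*(m + 3)*(m + 6*n)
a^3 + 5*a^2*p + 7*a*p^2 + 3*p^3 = (a + p)^2*(a + 3*p)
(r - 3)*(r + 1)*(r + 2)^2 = r^4 + 2*r^3 - 7*r^2 - 20*r - 12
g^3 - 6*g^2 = g^2*(g - 6)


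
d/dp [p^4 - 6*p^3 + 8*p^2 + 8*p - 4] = 4*p^3 - 18*p^2 + 16*p + 8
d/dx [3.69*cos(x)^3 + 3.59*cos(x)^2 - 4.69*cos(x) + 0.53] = (-11.07*cos(x)^2 - 7.18*cos(x) + 4.69)*sin(x)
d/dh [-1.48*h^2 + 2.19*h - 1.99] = 2.19 - 2.96*h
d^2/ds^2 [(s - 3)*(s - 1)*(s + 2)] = 6*s - 4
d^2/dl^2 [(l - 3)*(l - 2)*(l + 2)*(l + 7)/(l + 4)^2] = 2*(l^4 + 16*l^3 + 96*l^2 + 376*l - 20)/(l^4 + 16*l^3 + 96*l^2 + 256*l + 256)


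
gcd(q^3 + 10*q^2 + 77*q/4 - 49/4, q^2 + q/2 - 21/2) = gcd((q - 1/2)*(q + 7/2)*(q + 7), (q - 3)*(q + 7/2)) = q + 7/2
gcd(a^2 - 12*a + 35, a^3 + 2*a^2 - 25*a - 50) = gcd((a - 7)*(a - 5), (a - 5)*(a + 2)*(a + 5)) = a - 5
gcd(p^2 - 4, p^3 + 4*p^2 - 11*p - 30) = p + 2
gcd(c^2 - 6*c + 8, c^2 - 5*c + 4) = c - 4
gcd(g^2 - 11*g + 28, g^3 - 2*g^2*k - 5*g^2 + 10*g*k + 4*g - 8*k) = g - 4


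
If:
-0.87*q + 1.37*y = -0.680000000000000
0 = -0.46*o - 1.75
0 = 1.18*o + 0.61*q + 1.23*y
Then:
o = -3.80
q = 3.67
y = 1.83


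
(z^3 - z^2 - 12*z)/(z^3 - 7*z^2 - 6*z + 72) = z/(z - 6)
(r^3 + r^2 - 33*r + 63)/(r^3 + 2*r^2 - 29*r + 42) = (r - 3)/(r - 2)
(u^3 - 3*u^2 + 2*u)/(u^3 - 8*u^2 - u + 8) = u*(u - 2)/(u^2 - 7*u - 8)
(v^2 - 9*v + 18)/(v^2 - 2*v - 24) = (v - 3)/(v + 4)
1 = 1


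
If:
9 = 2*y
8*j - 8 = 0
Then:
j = 1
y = 9/2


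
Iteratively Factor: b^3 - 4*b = (b - 2)*(b^2 + 2*b) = b*(b - 2)*(b + 2)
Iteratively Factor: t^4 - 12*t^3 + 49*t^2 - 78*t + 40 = (t - 1)*(t^3 - 11*t^2 + 38*t - 40) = (t - 5)*(t - 1)*(t^2 - 6*t + 8) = (t - 5)*(t - 4)*(t - 1)*(t - 2)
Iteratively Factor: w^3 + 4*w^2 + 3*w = (w)*(w^2 + 4*w + 3) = w*(w + 1)*(w + 3)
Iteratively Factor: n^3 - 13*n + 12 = (n - 3)*(n^2 + 3*n - 4) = (n - 3)*(n + 4)*(n - 1)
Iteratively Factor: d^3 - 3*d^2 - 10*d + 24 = (d - 4)*(d^2 + d - 6) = (d - 4)*(d + 3)*(d - 2)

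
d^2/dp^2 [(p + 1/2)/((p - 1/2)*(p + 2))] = 2*(8*p^3 + 12*p^2 + 42*p + 25)/(8*p^6 + 36*p^5 + 30*p^4 - 45*p^3 - 30*p^2 + 36*p - 8)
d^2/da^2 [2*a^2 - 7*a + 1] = 4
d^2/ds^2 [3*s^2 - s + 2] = 6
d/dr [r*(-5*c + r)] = -5*c + 2*r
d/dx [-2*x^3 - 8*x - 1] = -6*x^2 - 8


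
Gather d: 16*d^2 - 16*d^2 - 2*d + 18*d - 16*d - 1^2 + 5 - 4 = 0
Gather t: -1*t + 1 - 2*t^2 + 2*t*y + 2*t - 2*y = -2*t^2 + t*(2*y + 1) - 2*y + 1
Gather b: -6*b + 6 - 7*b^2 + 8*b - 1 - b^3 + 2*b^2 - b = -b^3 - 5*b^2 + b + 5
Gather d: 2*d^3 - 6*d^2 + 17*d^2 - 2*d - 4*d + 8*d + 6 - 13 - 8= 2*d^3 + 11*d^2 + 2*d - 15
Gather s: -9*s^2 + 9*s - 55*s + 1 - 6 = -9*s^2 - 46*s - 5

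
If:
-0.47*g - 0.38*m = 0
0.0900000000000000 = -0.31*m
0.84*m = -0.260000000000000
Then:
No Solution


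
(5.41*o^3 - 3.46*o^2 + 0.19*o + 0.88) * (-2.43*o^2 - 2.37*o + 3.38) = -13.1463*o^5 - 4.4139*o^4 + 26.0243*o^3 - 14.2835*o^2 - 1.4434*o + 2.9744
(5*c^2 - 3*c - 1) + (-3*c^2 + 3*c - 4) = 2*c^2 - 5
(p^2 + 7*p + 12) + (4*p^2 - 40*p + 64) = 5*p^2 - 33*p + 76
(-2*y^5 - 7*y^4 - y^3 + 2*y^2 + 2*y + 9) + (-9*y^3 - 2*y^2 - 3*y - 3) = -2*y^5 - 7*y^4 - 10*y^3 - y + 6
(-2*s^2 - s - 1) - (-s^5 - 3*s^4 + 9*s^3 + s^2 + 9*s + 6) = s^5 + 3*s^4 - 9*s^3 - 3*s^2 - 10*s - 7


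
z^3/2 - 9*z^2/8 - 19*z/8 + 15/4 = (z/2 + 1)*(z - 3)*(z - 5/4)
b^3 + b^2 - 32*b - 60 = (b - 6)*(b + 2)*(b + 5)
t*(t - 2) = t^2 - 2*t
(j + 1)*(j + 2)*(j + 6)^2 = j^4 + 15*j^3 + 74*j^2 + 132*j + 72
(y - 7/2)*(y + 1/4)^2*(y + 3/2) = y^4 - 3*y^3/2 - 99*y^2/16 - 11*y/4 - 21/64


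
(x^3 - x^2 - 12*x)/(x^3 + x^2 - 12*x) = (x^2 - x - 12)/(x^2 + x - 12)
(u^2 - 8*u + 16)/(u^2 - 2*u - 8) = (u - 4)/(u + 2)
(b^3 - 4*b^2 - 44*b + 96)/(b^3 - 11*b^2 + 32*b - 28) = (b^2 - 2*b - 48)/(b^2 - 9*b + 14)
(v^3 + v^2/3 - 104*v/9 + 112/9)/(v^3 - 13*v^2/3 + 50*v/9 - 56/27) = 3*(v + 4)/(3*v - 2)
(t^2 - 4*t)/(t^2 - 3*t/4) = 4*(t - 4)/(4*t - 3)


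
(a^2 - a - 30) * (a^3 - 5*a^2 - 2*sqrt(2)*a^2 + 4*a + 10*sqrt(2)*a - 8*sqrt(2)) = a^5 - 6*a^4 - 2*sqrt(2)*a^4 - 21*a^3 + 12*sqrt(2)*a^3 + 42*sqrt(2)*a^2 + 146*a^2 - 292*sqrt(2)*a - 120*a + 240*sqrt(2)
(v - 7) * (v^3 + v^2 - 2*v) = v^4 - 6*v^3 - 9*v^2 + 14*v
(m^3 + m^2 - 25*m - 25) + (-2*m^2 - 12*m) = m^3 - m^2 - 37*m - 25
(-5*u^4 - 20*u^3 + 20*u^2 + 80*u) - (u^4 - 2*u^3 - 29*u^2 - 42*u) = -6*u^4 - 18*u^3 + 49*u^2 + 122*u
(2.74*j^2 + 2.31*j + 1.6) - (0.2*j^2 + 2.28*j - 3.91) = 2.54*j^2 + 0.0300000000000002*j + 5.51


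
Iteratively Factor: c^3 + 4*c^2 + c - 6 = (c + 2)*(c^2 + 2*c - 3) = (c + 2)*(c + 3)*(c - 1)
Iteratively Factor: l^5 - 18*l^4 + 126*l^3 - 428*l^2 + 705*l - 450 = (l - 3)*(l^4 - 15*l^3 + 81*l^2 - 185*l + 150) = (l - 5)*(l - 3)*(l^3 - 10*l^2 + 31*l - 30) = (l - 5)*(l - 3)*(l - 2)*(l^2 - 8*l + 15) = (l - 5)^2*(l - 3)*(l - 2)*(l - 3)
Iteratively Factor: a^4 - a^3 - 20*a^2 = (a - 5)*(a^3 + 4*a^2) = a*(a - 5)*(a^2 + 4*a) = a^2*(a - 5)*(a + 4)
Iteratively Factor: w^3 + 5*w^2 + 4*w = (w + 4)*(w^2 + w) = (w + 1)*(w + 4)*(w)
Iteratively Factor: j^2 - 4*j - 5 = (j + 1)*(j - 5)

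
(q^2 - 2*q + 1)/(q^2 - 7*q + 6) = (q - 1)/(q - 6)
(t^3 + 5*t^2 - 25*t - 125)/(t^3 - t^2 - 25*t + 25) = (t + 5)/(t - 1)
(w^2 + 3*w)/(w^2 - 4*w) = (w + 3)/(w - 4)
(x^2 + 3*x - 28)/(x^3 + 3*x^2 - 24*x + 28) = (x - 4)/(x^2 - 4*x + 4)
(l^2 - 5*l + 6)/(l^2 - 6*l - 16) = (-l^2 + 5*l - 6)/(-l^2 + 6*l + 16)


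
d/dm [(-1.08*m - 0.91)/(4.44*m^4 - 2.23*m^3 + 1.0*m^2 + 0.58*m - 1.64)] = (14.3856*m^4 + 11.3448*m^3 - 5.0079*m^2 + 1.82*m + 2.299)/(19.7136*m^8 - 19.8024*m^7 + 13.8529*m^6 + 0.6904*m^5 - 16.15*m^4 + 8.4744*m^3 - 2.9436*m^2 - 1.9024*m + 2.6896)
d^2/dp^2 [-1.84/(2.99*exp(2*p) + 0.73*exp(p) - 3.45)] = (-1.84*(5.98*exp(p) + 0.73)*(11.96*exp(p) + 1.46)*exp(p) + (22.0064*exp(p) + 1.3432)*(2.99*exp(2*p) + 0.73*exp(p) - 3.45))*exp(p)/(2.99*exp(2*p) + 0.73*exp(p) - 3.45)^3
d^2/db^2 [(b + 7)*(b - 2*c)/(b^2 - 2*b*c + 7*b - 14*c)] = 0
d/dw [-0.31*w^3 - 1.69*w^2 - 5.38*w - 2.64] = -0.93*w^2 - 3.38*w - 5.38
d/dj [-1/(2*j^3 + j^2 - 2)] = 2*j*(3*j + 1)/(2*j^3 + j^2 - 2)^2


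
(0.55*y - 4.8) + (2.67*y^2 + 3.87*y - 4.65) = 2.67*y^2 + 4.42*y - 9.45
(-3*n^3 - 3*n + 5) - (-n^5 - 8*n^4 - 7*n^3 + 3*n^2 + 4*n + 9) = n^5 + 8*n^4 + 4*n^3 - 3*n^2 - 7*n - 4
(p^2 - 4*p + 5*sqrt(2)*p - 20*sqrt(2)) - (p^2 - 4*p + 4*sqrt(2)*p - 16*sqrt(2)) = sqrt(2)*p - 4*sqrt(2)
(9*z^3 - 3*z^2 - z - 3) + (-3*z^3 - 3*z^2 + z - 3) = 6*z^3 - 6*z^2 - 6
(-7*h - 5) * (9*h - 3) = -63*h^2 - 24*h + 15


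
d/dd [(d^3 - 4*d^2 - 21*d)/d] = 2*d - 4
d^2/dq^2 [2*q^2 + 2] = 4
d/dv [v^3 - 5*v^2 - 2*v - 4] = 3*v^2 - 10*v - 2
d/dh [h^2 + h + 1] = 2*h + 1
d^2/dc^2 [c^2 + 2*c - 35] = 2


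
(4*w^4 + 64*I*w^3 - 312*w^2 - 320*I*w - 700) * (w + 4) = 4*w^5 + 16*w^4 + 64*I*w^4 - 312*w^3 + 256*I*w^3 - 1248*w^2 - 320*I*w^2 - 700*w - 1280*I*w - 2800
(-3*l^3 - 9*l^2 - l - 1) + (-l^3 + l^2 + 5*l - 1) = -4*l^3 - 8*l^2 + 4*l - 2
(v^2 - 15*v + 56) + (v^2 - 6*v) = 2*v^2 - 21*v + 56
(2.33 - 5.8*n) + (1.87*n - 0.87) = 1.46 - 3.93*n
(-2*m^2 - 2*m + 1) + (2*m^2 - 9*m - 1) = -11*m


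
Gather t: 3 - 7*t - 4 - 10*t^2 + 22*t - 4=-10*t^2 + 15*t - 5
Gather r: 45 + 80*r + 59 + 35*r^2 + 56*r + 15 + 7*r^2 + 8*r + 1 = 42*r^2 + 144*r + 120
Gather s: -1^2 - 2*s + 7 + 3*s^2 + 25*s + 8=3*s^2 + 23*s + 14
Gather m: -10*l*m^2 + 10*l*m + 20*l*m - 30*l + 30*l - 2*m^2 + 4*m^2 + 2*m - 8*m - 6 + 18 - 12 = m^2*(2 - 10*l) + m*(30*l - 6)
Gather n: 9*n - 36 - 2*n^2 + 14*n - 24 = -2*n^2 + 23*n - 60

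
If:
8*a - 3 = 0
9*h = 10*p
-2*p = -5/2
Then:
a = 3/8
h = 25/18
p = 5/4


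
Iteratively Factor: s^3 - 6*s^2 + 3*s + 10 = (s - 5)*(s^2 - s - 2) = (s - 5)*(s - 2)*(s + 1)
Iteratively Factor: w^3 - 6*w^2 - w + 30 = (w - 5)*(w^2 - w - 6) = (w - 5)*(w - 3)*(w + 2)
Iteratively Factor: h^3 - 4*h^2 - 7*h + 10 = (h + 2)*(h^2 - 6*h + 5) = (h - 1)*(h + 2)*(h - 5)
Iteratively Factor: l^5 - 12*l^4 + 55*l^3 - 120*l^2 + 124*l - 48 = (l - 2)*(l^4 - 10*l^3 + 35*l^2 - 50*l + 24) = (l - 2)^2*(l^3 - 8*l^2 + 19*l - 12) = (l - 4)*(l - 2)^2*(l^2 - 4*l + 3) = (l - 4)*(l - 3)*(l - 2)^2*(l - 1)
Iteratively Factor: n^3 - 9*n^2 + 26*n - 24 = (n - 3)*(n^2 - 6*n + 8) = (n - 4)*(n - 3)*(n - 2)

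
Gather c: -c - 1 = -c - 1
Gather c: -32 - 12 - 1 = -45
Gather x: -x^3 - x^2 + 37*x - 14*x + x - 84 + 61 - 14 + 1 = -x^3 - x^2 + 24*x - 36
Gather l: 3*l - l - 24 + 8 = 2*l - 16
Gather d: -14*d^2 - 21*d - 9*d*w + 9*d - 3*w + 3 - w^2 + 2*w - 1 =-14*d^2 + d*(-9*w - 12) - w^2 - w + 2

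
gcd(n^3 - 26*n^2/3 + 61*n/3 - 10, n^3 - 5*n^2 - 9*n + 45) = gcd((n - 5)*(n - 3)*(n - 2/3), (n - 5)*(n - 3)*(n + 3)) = n^2 - 8*n + 15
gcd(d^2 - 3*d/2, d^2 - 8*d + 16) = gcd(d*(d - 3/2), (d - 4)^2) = 1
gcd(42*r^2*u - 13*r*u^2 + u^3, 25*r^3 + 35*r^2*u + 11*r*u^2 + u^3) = 1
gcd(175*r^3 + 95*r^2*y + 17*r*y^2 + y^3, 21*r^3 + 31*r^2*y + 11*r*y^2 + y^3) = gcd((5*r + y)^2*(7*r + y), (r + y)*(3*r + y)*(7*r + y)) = 7*r + y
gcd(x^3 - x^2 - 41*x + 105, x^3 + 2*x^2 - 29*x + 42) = x^2 + 4*x - 21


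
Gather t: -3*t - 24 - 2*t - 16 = -5*t - 40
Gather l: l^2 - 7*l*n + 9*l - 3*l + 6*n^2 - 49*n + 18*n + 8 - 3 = l^2 + l*(6 - 7*n) + 6*n^2 - 31*n + 5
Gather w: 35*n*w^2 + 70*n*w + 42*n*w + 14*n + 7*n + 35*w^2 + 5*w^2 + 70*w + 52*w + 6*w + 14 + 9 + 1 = 21*n + w^2*(35*n + 40) + w*(112*n + 128) + 24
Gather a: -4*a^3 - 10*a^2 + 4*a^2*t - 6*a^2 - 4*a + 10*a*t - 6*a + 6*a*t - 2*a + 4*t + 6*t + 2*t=-4*a^3 + a^2*(4*t - 16) + a*(16*t - 12) + 12*t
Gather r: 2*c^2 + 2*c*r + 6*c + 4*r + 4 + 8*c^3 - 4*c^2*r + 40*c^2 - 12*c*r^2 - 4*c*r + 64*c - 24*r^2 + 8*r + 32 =8*c^3 + 42*c^2 + 70*c + r^2*(-12*c - 24) + r*(-4*c^2 - 2*c + 12) + 36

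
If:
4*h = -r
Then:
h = -r/4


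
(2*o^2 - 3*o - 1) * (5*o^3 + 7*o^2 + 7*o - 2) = 10*o^5 - o^4 - 12*o^3 - 32*o^2 - o + 2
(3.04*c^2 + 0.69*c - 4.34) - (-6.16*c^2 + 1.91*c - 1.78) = 9.2*c^2 - 1.22*c - 2.56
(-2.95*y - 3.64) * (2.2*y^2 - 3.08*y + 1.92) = -6.49*y^3 + 1.078*y^2 + 5.5472*y - 6.9888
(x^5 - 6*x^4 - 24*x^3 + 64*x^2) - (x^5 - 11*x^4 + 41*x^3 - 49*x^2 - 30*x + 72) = 5*x^4 - 65*x^3 + 113*x^2 + 30*x - 72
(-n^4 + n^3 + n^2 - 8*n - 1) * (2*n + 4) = -2*n^5 - 2*n^4 + 6*n^3 - 12*n^2 - 34*n - 4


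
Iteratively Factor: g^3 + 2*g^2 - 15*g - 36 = (g + 3)*(g^2 - g - 12) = (g - 4)*(g + 3)*(g + 3)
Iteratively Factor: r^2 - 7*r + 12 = (r - 4)*(r - 3)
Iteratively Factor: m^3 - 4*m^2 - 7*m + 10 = (m + 2)*(m^2 - 6*m + 5) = (m - 1)*(m + 2)*(m - 5)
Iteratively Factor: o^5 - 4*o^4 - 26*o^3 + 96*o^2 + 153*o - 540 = (o + 3)*(o^4 - 7*o^3 - 5*o^2 + 111*o - 180) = (o - 3)*(o + 3)*(o^3 - 4*o^2 - 17*o + 60) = (o - 3)*(o + 3)*(o + 4)*(o^2 - 8*o + 15) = (o - 3)^2*(o + 3)*(o + 4)*(o - 5)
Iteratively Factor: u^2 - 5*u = (u - 5)*(u)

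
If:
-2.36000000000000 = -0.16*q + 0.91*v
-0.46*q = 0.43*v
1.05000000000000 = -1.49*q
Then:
No Solution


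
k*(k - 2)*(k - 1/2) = k^3 - 5*k^2/2 + k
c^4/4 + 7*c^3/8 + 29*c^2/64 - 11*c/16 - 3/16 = (c/4 + 1/2)*(c - 3/4)*(c + 1/4)*(c + 2)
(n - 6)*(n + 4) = n^2 - 2*n - 24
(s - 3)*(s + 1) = s^2 - 2*s - 3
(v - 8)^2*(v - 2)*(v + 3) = v^4 - 15*v^3 + 42*v^2 + 160*v - 384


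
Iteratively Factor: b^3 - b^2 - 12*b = (b + 3)*(b^2 - 4*b) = b*(b + 3)*(b - 4)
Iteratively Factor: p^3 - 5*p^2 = (p)*(p^2 - 5*p) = p^2*(p - 5)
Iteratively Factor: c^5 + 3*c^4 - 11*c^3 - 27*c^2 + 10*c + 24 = (c + 4)*(c^4 - c^3 - 7*c^2 + c + 6) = (c + 1)*(c + 4)*(c^3 - 2*c^2 - 5*c + 6) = (c + 1)*(c + 2)*(c + 4)*(c^2 - 4*c + 3) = (c - 1)*(c + 1)*(c + 2)*(c + 4)*(c - 3)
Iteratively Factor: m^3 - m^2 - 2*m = (m + 1)*(m^2 - 2*m) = (m - 2)*(m + 1)*(m)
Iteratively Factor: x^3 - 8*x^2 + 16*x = (x - 4)*(x^2 - 4*x) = (x - 4)^2*(x)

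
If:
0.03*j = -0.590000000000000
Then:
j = -19.67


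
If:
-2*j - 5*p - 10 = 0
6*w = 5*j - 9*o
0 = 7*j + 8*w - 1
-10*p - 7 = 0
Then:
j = -13/4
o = -545/144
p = -7/10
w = 95/32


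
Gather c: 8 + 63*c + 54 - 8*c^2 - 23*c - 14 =-8*c^2 + 40*c + 48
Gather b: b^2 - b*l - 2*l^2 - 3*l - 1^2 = b^2 - b*l - 2*l^2 - 3*l - 1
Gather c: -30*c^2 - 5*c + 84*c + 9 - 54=-30*c^2 + 79*c - 45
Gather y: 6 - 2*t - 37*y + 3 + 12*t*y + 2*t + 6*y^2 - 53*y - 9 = 6*y^2 + y*(12*t - 90)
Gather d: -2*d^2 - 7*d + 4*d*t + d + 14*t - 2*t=-2*d^2 + d*(4*t - 6) + 12*t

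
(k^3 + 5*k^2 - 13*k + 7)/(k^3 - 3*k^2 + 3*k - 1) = (k + 7)/(k - 1)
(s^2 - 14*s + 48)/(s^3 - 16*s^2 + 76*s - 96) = 1/(s - 2)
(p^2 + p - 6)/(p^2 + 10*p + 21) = (p - 2)/(p + 7)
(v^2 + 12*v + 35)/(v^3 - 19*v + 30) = (v + 7)/(v^2 - 5*v + 6)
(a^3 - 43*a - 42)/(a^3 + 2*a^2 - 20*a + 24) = (a^2 - 6*a - 7)/(a^2 - 4*a + 4)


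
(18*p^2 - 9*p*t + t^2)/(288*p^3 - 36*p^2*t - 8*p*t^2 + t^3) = (3*p - t)/(48*p^2 + 2*p*t - t^2)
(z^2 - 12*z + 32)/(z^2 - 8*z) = (z - 4)/z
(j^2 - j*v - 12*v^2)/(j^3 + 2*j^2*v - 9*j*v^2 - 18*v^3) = (-j + 4*v)/(-j^2 + j*v + 6*v^2)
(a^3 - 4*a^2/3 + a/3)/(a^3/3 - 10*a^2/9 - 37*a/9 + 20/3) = 3*a*(3*a^2 - 4*a + 1)/(3*a^3 - 10*a^2 - 37*a + 60)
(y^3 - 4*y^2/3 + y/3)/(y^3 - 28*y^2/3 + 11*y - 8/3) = y/(y - 8)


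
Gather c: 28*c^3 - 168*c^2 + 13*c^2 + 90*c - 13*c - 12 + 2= 28*c^3 - 155*c^2 + 77*c - 10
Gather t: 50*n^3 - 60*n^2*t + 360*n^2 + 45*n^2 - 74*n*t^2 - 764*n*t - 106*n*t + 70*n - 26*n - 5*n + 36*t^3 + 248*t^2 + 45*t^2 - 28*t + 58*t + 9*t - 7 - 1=50*n^3 + 405*n^2 + 39*n + 36*t^3 + t^2*(293 - 74*n) + t*(-60*n^2 - 870*n + 39) - 8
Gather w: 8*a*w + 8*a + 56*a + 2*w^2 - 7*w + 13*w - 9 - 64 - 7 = 64*a + 2*w^2 + w*(8*a + 6) - 80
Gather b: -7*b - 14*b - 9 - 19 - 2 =-21*b - 30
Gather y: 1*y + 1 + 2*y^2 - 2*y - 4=2*y^2 - y - 3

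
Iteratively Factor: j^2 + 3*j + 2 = (j + 1)*(j + 2)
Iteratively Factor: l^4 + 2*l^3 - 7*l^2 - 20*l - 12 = (l + 2)*(l^3 - 7*l - 6) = (l - 3)*(l + 2)*(l^2 + 3*l + 2) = (l - 3)*(l + 2)^2*(l + 1)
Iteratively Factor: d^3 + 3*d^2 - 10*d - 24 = (d + 2)*(d^2 + d - 12) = (d - 3)*(d + 2)*(d + 4)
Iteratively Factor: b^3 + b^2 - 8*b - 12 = (b - 3)*(b^2 + 4*b + 4) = (b - 3)*(b + 2)*(b + 2)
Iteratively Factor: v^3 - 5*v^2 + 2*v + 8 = (v - 2)*(v^2 - 3*v - 4) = (v - 4)*(v - 2)*(v + 1)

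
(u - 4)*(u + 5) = u^2 + u - 20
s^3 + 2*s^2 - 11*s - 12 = (s - 3)*(s + 1)*(s + 4)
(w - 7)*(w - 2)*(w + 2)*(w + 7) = w^4 - 53*w^2 + 196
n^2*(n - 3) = n^3 - 3*n^2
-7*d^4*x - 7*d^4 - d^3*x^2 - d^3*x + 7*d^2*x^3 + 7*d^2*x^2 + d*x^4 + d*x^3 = (-d + x)*(d + x)*(7*d + x)*(d*x + d)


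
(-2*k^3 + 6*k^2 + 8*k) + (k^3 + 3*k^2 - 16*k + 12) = -k^3 + 9*k^2 - 8*k + 12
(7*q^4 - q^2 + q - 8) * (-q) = -7*q^5 + q^3 - q^2 + 8*q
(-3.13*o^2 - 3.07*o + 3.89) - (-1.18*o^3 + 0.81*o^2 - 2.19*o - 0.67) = 1.18*o^3 - 3.94*o^2 - 0.88*o + 4.56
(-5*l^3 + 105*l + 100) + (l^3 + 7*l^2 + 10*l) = -4*l^3 + 7*l^2 + 115*l + 100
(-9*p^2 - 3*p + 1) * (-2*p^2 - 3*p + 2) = 18*p^4 + 33*p^3 - 11*p^2 - 9*p + 2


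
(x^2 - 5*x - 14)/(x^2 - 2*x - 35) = (x + 2)/(x + 5)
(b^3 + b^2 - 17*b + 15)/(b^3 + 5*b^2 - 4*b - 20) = (b^2 - 4*b + 3)/(b^2 - 4)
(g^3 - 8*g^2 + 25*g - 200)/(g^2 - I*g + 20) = (g^2 + g*(-8 + 5*I) - 40*I)/(g + 4*I)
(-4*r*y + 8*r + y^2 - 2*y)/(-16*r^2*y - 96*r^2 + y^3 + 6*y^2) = (y - 2)/(4*r*y + 24*r + y^2 + 6*y)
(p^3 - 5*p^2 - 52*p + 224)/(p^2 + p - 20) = (p^2 - p - 56)/(p + 5)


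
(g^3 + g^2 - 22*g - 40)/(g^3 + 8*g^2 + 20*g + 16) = (g - 5)/(g + 2)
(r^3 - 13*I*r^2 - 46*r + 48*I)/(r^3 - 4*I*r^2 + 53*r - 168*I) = (r - 2*I)/(r + 7*I)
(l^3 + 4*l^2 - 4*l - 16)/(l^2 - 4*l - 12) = (l^2 + 2*l - 8)/(l - 6)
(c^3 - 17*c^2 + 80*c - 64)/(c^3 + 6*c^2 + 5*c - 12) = (c^2 - 16*c + 64)/(c^2 + 7*c + 12)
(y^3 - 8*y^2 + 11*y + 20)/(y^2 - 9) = (y^3 - 8*y^2 + 11*y + 20)/(y^2 - 9)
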